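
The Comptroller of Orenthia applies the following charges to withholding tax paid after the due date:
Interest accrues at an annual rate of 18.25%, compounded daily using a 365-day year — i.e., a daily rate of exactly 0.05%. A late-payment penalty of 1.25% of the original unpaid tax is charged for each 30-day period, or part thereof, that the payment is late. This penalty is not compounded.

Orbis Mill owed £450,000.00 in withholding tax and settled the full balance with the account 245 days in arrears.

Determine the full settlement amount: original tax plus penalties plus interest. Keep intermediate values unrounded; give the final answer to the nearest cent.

Penalty periods: ⌈245/30⌉ = 9; penalty = 9 × 1.25% × £450,000.00 = £50,625.00
Interest: £450,000.00 × ((1 + 0.0005)^245 − 1) = £450,000.00 × 0.13028452… = £58,628.0323…
Total = £450,000.00 + £50,625.0000 + £58,628.0323… = £559,253.03

£559,253.03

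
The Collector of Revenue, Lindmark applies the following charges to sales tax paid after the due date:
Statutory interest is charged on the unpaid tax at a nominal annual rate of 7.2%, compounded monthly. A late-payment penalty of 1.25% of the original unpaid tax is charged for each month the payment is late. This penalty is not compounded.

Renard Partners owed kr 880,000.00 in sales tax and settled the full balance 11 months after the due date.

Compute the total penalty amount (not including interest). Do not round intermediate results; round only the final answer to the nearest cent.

kr 121,000.00

Late-payment penalty = 1.25% × kr 880,000.00 × 11 mo = kr 121,000.00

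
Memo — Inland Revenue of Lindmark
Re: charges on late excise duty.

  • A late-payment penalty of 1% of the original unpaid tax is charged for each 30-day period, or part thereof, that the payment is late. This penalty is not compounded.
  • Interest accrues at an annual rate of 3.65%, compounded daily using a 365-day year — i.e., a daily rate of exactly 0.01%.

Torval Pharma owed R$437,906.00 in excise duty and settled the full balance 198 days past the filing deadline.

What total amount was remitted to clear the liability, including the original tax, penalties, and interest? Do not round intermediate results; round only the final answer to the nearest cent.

R$477,315.92

Penalty periods: ⌈198/30⌉ = 7; penalty = 7 × 1% × R$437,906.00 = R$30,653.42
Interest: R$437,906.00 × ((1 + 0.0001)^198 − 1) = R$437,906.00 × 0.01999631… = R$8,756.5043…
Total = R$437,906.00 + R$30,653.4200 + R$8,756.5043… = R$477,315.92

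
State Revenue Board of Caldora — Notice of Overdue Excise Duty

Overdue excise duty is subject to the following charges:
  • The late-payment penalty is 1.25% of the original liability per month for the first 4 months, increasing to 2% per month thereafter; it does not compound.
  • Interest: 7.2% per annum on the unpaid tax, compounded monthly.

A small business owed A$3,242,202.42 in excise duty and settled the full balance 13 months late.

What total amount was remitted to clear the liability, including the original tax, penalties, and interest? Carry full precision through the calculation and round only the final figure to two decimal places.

Penalty, months 1–4: 4 × 1.25% × A$3,242,202.42 = A$162,110.12…
Penalty, months 5–13: 9 × 2% × A$3,242,202.42 = A$583,596.44…
Interest (7.2%/yr ÷ 12 = 0.6%/month): A$3,242,202.42 × ((1 + 0.006)^13 − 1) = A$262,199.2205…
Total = A$3,242,202.42 + A$745,706.5566 + A$262,199.2205… = A$4,250,108.20

A$4,250,108.20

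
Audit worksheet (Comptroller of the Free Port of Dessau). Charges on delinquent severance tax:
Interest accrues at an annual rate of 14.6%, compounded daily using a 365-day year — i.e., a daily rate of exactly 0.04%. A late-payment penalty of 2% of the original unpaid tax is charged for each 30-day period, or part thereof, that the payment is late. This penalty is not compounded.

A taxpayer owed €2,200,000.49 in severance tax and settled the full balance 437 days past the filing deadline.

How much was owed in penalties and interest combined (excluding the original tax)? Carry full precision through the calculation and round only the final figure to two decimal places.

Penalty periods: ⌈437/30⌉ = 15; penalty = 15 × 2% × €2,200,000.49 = €660,000.15…
Interest: €2,200,000.49 × ((1 + 0.0004)^437 − 1) = €2,200,000.49 × 0.19096637… = €420,126.0974…
Penalties + interest = €660,000.1470 + €420,126.0974… = €1,080,126.24

€1,080,126.24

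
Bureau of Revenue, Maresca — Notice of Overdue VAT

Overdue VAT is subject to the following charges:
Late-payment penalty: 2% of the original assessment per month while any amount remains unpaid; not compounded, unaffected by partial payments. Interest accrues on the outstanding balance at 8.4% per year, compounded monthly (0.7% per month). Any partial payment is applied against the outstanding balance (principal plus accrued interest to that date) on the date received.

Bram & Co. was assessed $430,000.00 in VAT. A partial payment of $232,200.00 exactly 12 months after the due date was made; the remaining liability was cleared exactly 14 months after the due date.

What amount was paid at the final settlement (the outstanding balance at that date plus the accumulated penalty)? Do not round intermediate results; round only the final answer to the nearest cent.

Balance at month 12: $430,000.0000 × (1 + 0.007)^12 = $467,543.5846…
After $232,200.00 payment: $467,543.5846… − $232,200.00 = $235,343.5846…
Balance at month 14: $235,343.5846… × (1 + 0.007)^2 = $238,649.9266…
Penalty: 14 × 2% × $430,000.00 = $120,400.00
Final settlement = outstanding balance + penalty = $238,649.9266… + $120,400.00 = $359,049.93

$359,049.93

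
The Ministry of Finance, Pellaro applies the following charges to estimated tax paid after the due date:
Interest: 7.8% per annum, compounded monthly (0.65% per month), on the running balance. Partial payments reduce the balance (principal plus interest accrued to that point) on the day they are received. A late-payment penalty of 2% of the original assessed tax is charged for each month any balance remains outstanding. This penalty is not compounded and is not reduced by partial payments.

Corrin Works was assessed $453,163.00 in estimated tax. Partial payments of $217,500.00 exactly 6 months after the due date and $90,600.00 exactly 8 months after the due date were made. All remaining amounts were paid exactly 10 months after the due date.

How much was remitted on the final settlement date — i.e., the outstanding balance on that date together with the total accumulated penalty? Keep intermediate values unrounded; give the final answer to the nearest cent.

Balance at month 6: $453,163.0000 × (1 + 0.0065)^6 = $471,126.0502…
After $217,500.00 payment: $471,126.0502… − $217,500.00 = $253,626.0502…
Balance at month 8: $253,626.0502… × (1 + 0.0065)^2 = $256,933.9046…
After $90,600.00 payment: $256,933.9046… − $90,600.00 = $166,333.9046…
Balance at month 10: $166,333.9046… × (1 + 0.0065)^2 = $168,503.2729…
Penalty: 10 × 2% × $453,163.00 = $90,632.60
Final settlement = outstanding balance + penalty = $168,503.2729… + $90,632.60 = $259,135.87

$259,135.87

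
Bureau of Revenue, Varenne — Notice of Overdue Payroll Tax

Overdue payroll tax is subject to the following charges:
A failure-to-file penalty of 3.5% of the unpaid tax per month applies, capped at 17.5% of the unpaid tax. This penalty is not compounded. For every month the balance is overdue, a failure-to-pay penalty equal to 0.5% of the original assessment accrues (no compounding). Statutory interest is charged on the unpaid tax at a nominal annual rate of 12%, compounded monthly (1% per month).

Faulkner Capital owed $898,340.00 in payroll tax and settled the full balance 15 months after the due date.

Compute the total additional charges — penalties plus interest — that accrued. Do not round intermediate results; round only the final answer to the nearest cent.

$369,189.85

Failure-to-file: 15 × 3.5% × $898,340.00 = $471,628.50, capped at 17.5% × $898,340.00 = $157,209.50
Failure-to-pay penalty = 0.5% × $898,340.00 × 15 mo = $67,375.50
Interest: $898,340.00 × ((1 + 0.01)^15 − 1) = $898,340.00 × 0.1609690… = $144,604.8514…
Penalties + interest = $224,585.0000 + $144,604.8514… = $369,189.85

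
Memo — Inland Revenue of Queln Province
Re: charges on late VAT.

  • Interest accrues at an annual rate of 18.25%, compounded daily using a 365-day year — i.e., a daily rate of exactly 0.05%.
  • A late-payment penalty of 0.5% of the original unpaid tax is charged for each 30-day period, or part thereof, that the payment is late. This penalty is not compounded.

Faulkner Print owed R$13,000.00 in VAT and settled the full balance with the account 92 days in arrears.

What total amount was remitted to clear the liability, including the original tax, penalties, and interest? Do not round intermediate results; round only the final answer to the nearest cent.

R$13,871.81

Penalty periods: ⌈92/30⌉ = 4; penalty = 4 × 0.5% × R$13,000.00 = R$260.00
Interest: R$13,000.00 × ((1 + 0.0005)^92 − 1) = R$13,000.00 × 0.04706237… = R$611.8109…
Total = R$13,000.00 + R$260.0000 + R$611.8109… = R$13,871.81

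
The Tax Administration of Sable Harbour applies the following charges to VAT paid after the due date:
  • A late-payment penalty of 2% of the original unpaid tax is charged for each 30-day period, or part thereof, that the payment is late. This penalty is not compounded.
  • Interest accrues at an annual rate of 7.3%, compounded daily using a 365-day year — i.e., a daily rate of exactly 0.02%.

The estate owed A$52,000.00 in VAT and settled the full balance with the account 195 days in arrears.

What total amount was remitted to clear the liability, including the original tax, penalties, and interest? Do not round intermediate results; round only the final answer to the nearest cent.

A$61,347.85

Penalty periods: ⌈195/30⌉ = 7; penalty = 7 × 2% × A$52,000.00 = A$7,280.00
Interest: A$52,000.00 × ((1 + 0.0002)^195 − 1) = A$52,000.00 × 0.03976643… = A$2,067.8543…
Total = A$52,000.00 + A$7,280.0000 + A$2,067.8543… = A$61,347.85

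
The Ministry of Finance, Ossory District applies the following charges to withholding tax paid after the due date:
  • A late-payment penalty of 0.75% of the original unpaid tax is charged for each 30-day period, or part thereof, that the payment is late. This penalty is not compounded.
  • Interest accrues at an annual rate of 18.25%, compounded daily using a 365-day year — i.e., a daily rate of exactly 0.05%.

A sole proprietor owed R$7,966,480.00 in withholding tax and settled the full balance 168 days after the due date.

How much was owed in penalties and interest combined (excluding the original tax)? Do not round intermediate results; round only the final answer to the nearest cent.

R$1,056,403.54

Penalty periods: ⌈168/30⌉ = 6; penalty = 6 × 0.75% × R$7,966,480.00 = R$358,491.60
Interest: R$7,966,480.00 × ((1 + 0.0005)^168 − 1) = R$7,966,480.00 × 0.08760606… = R$697,911.9364…
Penalties + interest = R$358,491.6000 + R$697,911.9364… = R$1,056,403.54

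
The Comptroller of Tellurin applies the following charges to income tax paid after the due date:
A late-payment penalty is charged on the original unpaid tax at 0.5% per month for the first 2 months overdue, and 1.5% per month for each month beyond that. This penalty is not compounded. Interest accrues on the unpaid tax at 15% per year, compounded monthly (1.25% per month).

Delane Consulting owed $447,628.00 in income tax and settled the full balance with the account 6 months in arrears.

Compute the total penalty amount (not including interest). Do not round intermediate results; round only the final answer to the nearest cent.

$31,333.96

Penalty, months 1–2: 2 × 0.5% × $447,628.00 = $4,476.28
Penalty, months 3–6: 4 × 1.5% × $447,628.00 = $26,857.68
Total penalty = $4,476.28 + $26,857.68 = $31,333.96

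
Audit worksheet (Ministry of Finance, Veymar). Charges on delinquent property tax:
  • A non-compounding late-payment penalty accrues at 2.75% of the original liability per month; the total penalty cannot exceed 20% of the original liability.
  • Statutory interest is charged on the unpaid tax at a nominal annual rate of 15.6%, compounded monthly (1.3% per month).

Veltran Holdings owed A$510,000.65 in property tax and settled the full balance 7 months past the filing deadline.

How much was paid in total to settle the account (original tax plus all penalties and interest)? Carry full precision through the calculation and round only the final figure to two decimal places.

A$656,435.56

Penalty: 7 × 2.75% × A$510,000.65 = A$98,175.13… (below the 20% cap of A$102,000.13)
Interest: A$510,000.65 × ((1 + 0.013)^7 − 1) = A$510,000.65 × 0.0946269… = A$48,259.7818…
Total = A$510,000.65 + A$98,175.1251… + A$48,259.7818… = A$656,435.56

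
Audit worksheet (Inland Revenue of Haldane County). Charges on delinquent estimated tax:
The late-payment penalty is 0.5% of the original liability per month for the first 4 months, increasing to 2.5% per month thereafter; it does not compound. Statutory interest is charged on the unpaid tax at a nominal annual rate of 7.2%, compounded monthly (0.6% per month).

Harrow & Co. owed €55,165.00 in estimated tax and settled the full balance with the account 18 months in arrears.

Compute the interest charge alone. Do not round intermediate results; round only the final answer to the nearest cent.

€6,271.61

Interest: €55,165.00 × ((1 + 0.006)^18 − 1) = €55,165.00 × 0.1136883… = €6,271.6145…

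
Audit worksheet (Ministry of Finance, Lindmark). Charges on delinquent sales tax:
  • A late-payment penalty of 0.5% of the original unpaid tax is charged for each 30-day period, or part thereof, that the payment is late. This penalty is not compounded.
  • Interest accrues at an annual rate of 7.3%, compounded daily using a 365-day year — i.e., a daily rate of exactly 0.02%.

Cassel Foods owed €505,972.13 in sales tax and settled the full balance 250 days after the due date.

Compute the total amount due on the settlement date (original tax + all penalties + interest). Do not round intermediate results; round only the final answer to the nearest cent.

€554,679.96

Penalty periods: ⌈250/30⌉ = 9; penalty = 9 × 0.5% × €505,972.13 = €22,768.75…
Interest: €505,972.13 × ((1 + 0.0002)^250 − 1) = €505,972.13 × 0.05126584… = €25,939.0866…
Total = €505,972.13 + €22,768.7459… + €25,939.0866… = €554,679.96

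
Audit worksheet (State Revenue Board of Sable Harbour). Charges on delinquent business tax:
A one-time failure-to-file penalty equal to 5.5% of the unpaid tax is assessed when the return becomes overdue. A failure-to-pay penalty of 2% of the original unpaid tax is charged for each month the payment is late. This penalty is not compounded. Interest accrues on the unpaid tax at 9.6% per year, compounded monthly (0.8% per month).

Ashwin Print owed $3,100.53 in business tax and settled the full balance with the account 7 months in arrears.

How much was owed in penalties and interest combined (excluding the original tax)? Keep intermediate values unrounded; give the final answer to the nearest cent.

Failure-to-file penalty: 5.5% × $3,100.53 = $170.53…
Failure-to-pay penalty: 7 × 2% × $3,100.53 = $434.07…
Interest: $3,100.53 × ((1 + 0.008)^7 − 1) = $3,100.53 × 0.0573621… = $177.8528…
Penalties + interest = $604.6034… + $177.8528… = $782.46

$782.46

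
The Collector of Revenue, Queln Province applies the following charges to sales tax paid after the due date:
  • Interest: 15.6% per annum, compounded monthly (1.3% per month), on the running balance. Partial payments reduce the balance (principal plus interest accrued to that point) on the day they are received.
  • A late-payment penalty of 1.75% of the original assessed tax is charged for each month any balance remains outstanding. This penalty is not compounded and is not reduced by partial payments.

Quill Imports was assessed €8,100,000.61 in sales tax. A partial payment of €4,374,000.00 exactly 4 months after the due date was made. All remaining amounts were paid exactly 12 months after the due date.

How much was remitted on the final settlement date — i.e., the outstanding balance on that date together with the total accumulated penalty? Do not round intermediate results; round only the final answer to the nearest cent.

€6,308,839.48

Balance at month 4: €8,100,000.6100 × (1 + 0.013)^4 = €8,529,485.4565…
After €4,374,000.00 payment: €8,529,485.4565… − €4,374,000.00 = €4,155,485.4565…
Balance at month 12: €4,155,485.4565… × (1 + 0.013)^8 = €4,607,839.3537…
Penalty: 12 × 1.75% × €8,100,000.61 = €1,701,000.13…
Final settlement = outstanding balance + penalty = €4,607,839.3537… + €1,701,000.13… = €6,308,839.48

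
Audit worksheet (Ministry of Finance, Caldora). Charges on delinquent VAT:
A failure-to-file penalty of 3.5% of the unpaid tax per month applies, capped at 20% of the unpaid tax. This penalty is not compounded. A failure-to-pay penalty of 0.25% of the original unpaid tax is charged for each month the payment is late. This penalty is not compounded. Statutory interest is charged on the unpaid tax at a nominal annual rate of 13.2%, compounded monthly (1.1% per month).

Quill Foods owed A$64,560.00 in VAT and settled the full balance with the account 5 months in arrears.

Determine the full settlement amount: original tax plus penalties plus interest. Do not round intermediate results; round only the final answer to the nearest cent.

Failure-to-file: 5 × 3.5% × A$64,560.00 = A$11,298.00 (under the 20% cap)
Failure-to-pay penalty = 0.25% × A$64,560.00 × 5 mo = A$807.00
Interest: A$64,560.00 × ((1 + 0.011)^5 − 1) = A$64,560.00 × 0.0562234… = A$3,629.7816…
Total = A$64,560.00 + A$12,105.0000 + A$3,629.7816… = A$80,294.78

A$80,294.78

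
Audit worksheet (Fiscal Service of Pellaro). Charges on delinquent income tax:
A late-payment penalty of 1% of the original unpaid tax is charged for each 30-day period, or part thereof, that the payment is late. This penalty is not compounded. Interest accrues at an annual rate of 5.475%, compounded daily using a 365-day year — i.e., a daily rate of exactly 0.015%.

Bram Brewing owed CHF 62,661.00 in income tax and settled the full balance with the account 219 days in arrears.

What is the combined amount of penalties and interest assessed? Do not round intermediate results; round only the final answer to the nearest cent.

CHF 7,105.32

Penalty periods: ⌈219/30⌉ = 8; penalty = 8 × 1% × CHF 62,661.00 = CHF 5,012.88
Interest: CHF 62,661.00 × ((1 + 0.00015)^219 − 1) = CHF 62,661.00 × 0.03339297… = CHF 2,092.4371…
Penalties + interest = CHF 5,012.8800 + CHF 2,092.4371… = CHF 7,105.32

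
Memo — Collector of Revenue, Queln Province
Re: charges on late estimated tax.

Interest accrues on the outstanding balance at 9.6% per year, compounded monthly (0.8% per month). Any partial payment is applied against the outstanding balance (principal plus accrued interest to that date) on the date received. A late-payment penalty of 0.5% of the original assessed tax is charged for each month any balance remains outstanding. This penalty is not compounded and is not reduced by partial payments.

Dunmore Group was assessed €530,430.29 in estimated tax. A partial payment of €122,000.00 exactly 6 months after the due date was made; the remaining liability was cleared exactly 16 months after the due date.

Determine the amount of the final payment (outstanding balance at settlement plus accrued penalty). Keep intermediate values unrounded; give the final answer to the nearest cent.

Balance at month 6: €530,430.2900 × (1 + 0.008)^6 = €556,405.6213…
After €122,000.00 payment: €556,405.6213… − €122,000.00 = €434,405.6213…
Balance at month 16: €434,405.6213… × (1 + 0.008)^10 = €470,436.2263…
Penalty: 16 × 0.5% × €530,430.29 = €42,434.42…
Final settlement = outstanding balance + penalty = €470,436.2263… + €42,434.42… = €512,870.65

€512,870.65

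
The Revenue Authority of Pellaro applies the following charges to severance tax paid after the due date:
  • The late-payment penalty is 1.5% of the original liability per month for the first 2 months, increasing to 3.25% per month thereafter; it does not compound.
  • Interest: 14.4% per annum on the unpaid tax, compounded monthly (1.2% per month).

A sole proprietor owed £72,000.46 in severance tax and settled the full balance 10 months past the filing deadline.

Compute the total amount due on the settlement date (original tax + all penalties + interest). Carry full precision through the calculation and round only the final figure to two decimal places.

£102,002.46

Penalty, months 1–2: 2 × 1.5% × £72,000.46 = £2,160.01…
Penalty, months 3–10: 8 × 3.25% × £72,000.46 = £18,720.12…
Interest: £72,000.46 × ((1 + 0.012)^10 − 1) = £72,000.46 × 0.1266918… = £9,121.8663…
Total = £72,000.46 + £20,880.1334 + £9,121.8663… = £102,002.46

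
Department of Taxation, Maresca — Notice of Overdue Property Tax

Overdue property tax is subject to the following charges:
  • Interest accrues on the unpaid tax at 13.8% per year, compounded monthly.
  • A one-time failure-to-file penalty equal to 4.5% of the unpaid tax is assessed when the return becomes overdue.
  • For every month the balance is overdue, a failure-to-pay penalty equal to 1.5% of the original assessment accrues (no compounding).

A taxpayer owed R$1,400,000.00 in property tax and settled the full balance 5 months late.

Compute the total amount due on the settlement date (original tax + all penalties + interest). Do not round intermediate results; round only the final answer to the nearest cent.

R$1,650,372.91

Failure-to-file penalty: 4.5% × R$1,400,000.00 = R$63,000.00
Failure-to-pay penalty = 1.5% × R$1,400,000.00 × 5 mo = R$105,000.00
Interest (13.8%/yr ÷ 12 = 1.15%/month): R$1,400,000.00 × ((1 + 0.0115)^5 − 1) = R$82,372.9150…
Total = R$1,400,000.00 + R$168,000.0000 + R$82,372.9150… = R$1,650,372.91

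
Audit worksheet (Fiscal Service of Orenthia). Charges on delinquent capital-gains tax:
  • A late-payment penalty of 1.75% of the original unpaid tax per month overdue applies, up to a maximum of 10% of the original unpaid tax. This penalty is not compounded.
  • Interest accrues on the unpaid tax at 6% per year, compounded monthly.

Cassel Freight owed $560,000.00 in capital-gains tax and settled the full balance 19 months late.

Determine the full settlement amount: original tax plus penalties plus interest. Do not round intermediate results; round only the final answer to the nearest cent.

$671,663.21

Penalty (uncapped): 19 × 1.75% × $560,000.00 = $186,200.00; cap = 10% × $560,000.00 = $56,000.00 → penalty = $56,000.00
Interest (6%/yr ÷ 12 = 0.5%/month): $560,000.00 × ((1 + 0.005)^19 − 1) = $55,663.2072…
Total = $560,000.00 + $56,000.0000 + $55,663.2072… = $671,663.21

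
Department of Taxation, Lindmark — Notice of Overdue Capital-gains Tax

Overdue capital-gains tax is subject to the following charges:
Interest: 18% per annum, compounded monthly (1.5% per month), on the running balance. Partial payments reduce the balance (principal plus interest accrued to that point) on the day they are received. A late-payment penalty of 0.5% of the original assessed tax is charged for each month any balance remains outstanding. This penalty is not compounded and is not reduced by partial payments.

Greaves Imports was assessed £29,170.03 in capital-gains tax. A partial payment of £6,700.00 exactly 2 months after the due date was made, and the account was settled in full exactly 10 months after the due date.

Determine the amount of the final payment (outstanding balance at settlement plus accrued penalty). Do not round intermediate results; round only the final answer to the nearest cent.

Balance at month 2: £29,170.0300 × (1 + 0.015)^2 = £30,051.6942…
After £6,700.00 payment: £30,051.6942… − £6,700.00 = £23,351.6942…
Balance at month 10: £23,351.6942… × (1 + 0.015)^8 = £26,305.5104…
Penalty: 10 × 0.5% × £29,170.03 = £1,458.50…
Final settlement = outstanding balance + penalty = £26,305.5104… + £1,458.50… = £27,764.01

£27,764.01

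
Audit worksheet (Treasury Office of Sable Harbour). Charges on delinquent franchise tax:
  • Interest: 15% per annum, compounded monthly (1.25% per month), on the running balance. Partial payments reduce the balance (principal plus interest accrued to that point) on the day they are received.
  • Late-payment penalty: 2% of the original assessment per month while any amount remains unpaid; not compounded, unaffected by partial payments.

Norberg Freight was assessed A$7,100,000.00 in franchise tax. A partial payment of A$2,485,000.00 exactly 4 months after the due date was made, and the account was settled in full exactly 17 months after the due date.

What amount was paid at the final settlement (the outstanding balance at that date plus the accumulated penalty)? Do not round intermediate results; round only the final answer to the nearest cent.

A$8,262,950.07

Balance at month 4: A$7,100,000.0000 × (1 + 0.0125)^4 = A$7,461,711.8921…
After A$2,485,000.00 payment: A$7,461,711.8921… − A$2,485,000.00 = A$4,976,711.8921…
Balance at month 17: A$4,976,711.8921… × (1 + 0.0125)^13 = A$5,848,950.0723…
Penalty: 17 × 2% × A$7,100,000.00 = A$2,414,000.00
Final settlement = outstanding balance + penalty = A$5,848,950.0723… + A$2,414,000.00 = A$8,262,950.07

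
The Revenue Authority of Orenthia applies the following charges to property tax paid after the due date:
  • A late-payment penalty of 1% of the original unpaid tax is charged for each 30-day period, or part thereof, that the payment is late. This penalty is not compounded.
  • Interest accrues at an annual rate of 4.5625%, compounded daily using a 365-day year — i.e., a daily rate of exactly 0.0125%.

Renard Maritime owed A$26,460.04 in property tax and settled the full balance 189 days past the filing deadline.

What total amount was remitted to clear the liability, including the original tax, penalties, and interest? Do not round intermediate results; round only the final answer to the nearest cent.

A$28,944.76

Penalty periods: ⌈189/30⌉ = 7; penalty = 7 × 1% × A$26,460.04 = A$1,852.20…
Interest: A$26,460.04 × ((1 + 0.000125)^189 − 1) = A$26,460.04 × 0.02390477… = A$632.5212…
Total = A$26,460.04 + A$1,852.2028 + A$632.5212… = A$28,944.76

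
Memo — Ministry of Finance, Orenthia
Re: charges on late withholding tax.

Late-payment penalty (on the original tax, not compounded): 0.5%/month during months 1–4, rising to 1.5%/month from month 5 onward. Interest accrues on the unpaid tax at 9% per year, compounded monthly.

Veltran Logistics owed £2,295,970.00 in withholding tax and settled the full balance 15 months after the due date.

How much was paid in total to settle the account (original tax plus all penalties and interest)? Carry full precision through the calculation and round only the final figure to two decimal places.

Penalty, months 1–4: 4 × 0.5% × £2,295,970.00 = £45,919.40
Penalty, months 5–15: 11 × 1.5% × £2,295,970.00 = £378,835.05
Interest (9%/yr ÷ 12 = 0.75%/month): £2,295,970.00 × ((1 + 0.0075)^15 − 1) = £272,307.9983…
Total = £2,295,970.00 + £424,754.4500 + £272,307.9983… = £2,993,032.45

£2,993,032.45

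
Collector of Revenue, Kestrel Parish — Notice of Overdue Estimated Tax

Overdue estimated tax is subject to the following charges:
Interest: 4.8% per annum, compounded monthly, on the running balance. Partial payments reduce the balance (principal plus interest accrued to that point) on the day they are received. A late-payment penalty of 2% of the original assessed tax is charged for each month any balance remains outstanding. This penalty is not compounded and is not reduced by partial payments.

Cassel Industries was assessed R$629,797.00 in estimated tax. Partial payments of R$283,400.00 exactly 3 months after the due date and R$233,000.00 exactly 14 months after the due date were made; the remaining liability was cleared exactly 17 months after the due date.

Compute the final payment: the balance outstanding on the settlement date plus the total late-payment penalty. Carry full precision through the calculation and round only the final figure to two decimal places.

R$352,655.51

Monthly rate = 4.8% ÷ 12 = 0.4%
Balance at month 3: R$629,797.0000 × (1 + 0.004)^3 = R$637,384.8346…
After R$283,400.00 payment: R$637,384.8346… − R$283,400.00 = R$353,984.8346…
Balance at month 14: R$353,984.8346… × (1 + 0.004)^11 = R$369,875.4421…
After R$233,000.00 payment: R$369,875.4421… − R$233,000.00 = R$136,875.4421…
Balance at month 17: R$136,875.4421… × (1 + 0.004)^3 = R$138,524.5262…
Penalty: 17 × 2% × R$629,797.00 = R$214,130.98
Final settlement = outstanding balance + penalty = R$138,524.5262… + R$214,130.98 = R$352,655.51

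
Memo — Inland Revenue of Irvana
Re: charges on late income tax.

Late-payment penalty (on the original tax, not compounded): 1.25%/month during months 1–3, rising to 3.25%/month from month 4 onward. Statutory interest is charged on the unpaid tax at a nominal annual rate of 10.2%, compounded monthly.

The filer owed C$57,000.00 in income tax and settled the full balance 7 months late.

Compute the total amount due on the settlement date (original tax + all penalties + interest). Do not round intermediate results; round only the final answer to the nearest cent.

Penalty, months 1–3: 3 × 1.25% × C$57,000.00 = C$2,137.50
Penalty, months 4–7: 4 × 3.25% × C$57,000.00 = C$7,410.00
Interest (10.2%/yr ÷ 12 = 0.85%/month): C$57,000.00 × ((1 + 0.0085)^7 − 1) = C$3,479.2189…
Total = C$57,000.00 + C$9,547.5000 + C$3,479.2189… = C$70,026.72

C$70,026.72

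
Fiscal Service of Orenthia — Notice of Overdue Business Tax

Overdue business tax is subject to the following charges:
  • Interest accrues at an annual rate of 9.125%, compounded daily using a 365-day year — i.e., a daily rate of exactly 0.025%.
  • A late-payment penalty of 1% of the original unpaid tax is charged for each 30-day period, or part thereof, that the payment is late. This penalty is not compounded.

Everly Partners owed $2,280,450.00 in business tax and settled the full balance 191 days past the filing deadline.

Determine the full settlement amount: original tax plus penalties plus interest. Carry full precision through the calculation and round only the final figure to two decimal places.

Penalty periods: ⌈191/30⌉ = 7; penalty = 7 × 1% × $2,280,450.00 = $159,631.50
Interest: $2,280,450.00 × ((1 + 0.00025)^191 − 1) = $2,280,450.00 × 0.04890214… = $111,518.8757…
Total = $2,280,450.00 + $159,631.5000 + $111,518.8757… = $2,551,600.38

$2,551,600.38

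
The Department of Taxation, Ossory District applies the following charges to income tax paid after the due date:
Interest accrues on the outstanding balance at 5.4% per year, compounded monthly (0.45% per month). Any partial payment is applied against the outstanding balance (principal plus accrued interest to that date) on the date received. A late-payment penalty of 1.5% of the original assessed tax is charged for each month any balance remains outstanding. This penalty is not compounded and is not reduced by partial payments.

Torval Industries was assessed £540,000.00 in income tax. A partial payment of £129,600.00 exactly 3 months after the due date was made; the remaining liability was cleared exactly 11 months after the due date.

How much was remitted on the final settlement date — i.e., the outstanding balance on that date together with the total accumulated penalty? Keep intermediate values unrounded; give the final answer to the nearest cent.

£522,099.87

Balance at month 3: £540,000.0000 × (1 + 0.0045)^3 = £547,322.8542…
After £129,600.00 payment: £547,322.8542… − £129,600.00 = £417,722.8542…
Balance at month 11: £417,722.8542… × (1 + 0.0045)^8 = £432,999.8695…
Penalty: 11 × 1.5% × £540,000.00 = £89,100.00
Final settlement = outstanding balance + penalty = £432,999.8695… + £89,100.00 = £522,099.87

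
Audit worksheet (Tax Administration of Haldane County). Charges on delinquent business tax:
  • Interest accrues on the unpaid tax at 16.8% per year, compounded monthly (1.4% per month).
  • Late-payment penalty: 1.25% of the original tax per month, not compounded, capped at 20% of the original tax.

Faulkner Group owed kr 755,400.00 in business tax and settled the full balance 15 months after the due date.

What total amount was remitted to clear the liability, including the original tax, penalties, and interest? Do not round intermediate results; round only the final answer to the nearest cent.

Penalty: 15 × 1.25% × kr 755,400.00 = kr 141,637.50 (below the 20% cap of kr 151,080.00)
Interest: kr 755,400.00 × ((1 + 0.014)^15 − 1) = kr 755,400.00 × 0.2318826… = kr 175,164.1246…
Total = kr 755,400.00 + kr 141,637.5000 + kr 175,164.1246… = kr 1,072,201.62

kr 1,072,201.62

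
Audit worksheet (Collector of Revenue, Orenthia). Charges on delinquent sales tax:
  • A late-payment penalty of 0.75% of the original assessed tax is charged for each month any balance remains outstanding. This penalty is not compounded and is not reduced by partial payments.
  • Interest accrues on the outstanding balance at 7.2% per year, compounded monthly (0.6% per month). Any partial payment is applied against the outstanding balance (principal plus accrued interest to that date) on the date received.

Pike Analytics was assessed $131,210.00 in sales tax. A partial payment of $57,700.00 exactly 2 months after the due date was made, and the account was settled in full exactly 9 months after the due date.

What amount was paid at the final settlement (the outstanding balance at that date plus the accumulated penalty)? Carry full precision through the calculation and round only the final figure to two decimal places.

Balance at month 2: $131,210.0000 × (1 + 0.006)^2 = $132,789.2436…
After $57,700.00 payment: $132,789.2436… − $57,700.00 = $75,089.2436…
Balance at month 9: $75,089.2436… × (1 + 0.006)^7 = $78,300.3304…
Penalty: 9 × 0.75% × $131,210.00 = $8,856.68…
Final settlement = outstanding balance + penalty = $78,300.3304… + $8,856.68… = $87,157.01

$87,157.01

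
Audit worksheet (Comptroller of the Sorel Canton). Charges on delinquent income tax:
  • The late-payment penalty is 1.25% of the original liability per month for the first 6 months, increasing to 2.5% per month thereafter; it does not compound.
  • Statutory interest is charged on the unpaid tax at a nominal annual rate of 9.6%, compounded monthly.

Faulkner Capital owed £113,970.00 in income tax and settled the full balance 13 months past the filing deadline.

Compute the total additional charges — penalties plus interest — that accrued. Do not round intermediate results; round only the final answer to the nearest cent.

£40,931.35

Penalty, months 1–6: 6 × 1.25% × £113,970.00 = £8,547.75
Penalty, months 7–13: 7 × 2.5% × £113,970.00 = £19,944.75
Interest (9.6%/yr ÷ 12 = 0.8%/month): £113,970.00 × ((1 + 0.008)^13 − 1) = £12,438.8457…
Penalties + interest = £28,492.5000 + £12,438.8457… = £40,931.35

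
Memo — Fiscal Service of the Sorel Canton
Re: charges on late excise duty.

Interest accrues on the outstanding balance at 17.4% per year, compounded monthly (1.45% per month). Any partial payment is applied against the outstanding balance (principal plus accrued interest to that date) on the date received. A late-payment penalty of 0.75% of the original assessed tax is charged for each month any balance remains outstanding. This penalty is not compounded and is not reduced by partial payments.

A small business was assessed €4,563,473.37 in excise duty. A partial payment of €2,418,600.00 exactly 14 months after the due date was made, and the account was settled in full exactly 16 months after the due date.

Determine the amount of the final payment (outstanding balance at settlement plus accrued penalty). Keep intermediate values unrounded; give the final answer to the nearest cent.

€3,803,875.69

Balance at month 14: €4,563,473.3700 × (1 + 0.0145)^14 = €5,582,442.2592…
After €2,418,600.00 payment: €5,582,442.2592… − €2,418,600.00 = €3,163,842.2592…
Balance at month 16: €3,163,842.2592… × (1 + 0.0145)^2 = €3,256,258.8825…
Penalty: 16 × 0.75% × €4,563,473.37 = €547,616.80…
Final settlement = outstanding balance + penalty = €3,256,258.8825… + €547,616.80… = €3,803,875.69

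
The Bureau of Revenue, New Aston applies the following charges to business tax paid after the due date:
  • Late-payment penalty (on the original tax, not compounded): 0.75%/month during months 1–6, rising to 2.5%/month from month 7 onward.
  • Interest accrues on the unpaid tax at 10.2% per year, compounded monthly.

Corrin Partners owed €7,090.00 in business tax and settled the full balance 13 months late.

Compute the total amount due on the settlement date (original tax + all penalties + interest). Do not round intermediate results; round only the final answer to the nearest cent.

€9,474.47

Penalty, months 1–6: 6 × 0.75% × €7,090.00 = €319.05
Penalty, months 7–13: 7 × 2.5% × €7,090.00 = €1,240.75
Interest (10.2%/yr ÷ 12 = 0.85%/month): €7,090.00 × ((1 + 0.0085)^13 − 1) = €824.6729…
Total = €7,090.00 + €1,559.8000 + €824.6729… = €9,474.47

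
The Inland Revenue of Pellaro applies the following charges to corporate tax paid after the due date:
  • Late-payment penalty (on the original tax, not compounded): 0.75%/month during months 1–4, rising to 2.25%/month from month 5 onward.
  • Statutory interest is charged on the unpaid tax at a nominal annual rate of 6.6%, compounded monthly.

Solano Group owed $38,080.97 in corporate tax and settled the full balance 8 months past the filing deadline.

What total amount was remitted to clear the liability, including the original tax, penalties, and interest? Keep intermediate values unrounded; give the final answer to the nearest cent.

$44,358.86

Penalty, months 1–4: 4 × 0.75% × $38,080.97 = $1,142.43…
Penalty, months 5–8: 4 × 2.25% × $38,080.97 = $3,427.29…
Interest (6.6%/yr ÷ 12 = 0.55%/month): $38,080.97 × ((1 + 0.0055)^8 − 1) = $1,708.1745…
Total = $38,080.97 + $4,569.7164 + $1,708.1745… = $44,358.86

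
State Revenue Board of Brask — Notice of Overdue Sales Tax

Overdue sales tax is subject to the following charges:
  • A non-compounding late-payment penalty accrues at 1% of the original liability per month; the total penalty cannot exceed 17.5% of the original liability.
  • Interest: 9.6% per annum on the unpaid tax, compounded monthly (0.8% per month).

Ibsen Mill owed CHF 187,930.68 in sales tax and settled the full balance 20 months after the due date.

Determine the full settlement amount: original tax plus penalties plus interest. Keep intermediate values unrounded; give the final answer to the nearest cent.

CHF 253,286.21

Penalty (uncapped): 20 × 1% × CHF 187,930.68 = CHF 37,586.14…; cap = 17.5% × CHF 187,930.68 = CHF 32,887.87… → penalty = CHF 32,887.87…
Interest: CHF 187,930.68 × ((1 + 0.008)^20 − 1) = CHF 187,930.68 × 0.1727640… = CHF 32,467.6642…
Total = CHF 187,930.68 + CHF 32,887.8690 + CHF 32,467.6642… = CHF 253,286.21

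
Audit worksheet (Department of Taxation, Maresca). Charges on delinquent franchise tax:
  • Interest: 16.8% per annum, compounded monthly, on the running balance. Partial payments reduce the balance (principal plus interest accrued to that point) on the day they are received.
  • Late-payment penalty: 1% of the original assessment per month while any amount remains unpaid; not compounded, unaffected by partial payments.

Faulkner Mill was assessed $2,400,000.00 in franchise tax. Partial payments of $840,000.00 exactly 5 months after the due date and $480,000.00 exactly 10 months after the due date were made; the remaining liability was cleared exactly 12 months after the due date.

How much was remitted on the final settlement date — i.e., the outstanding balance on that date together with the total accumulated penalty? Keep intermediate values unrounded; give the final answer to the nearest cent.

$1,704,348.58

Monthly rate = 16.8% ÷ 12 = 1.4%
Balance at month 5: $2,400,000.0000 × (1 + 0.014)^5 = $2,572,770.3183…
After $840,000.00 payment: $2,572,770.3183… − $840,000.00 = $1,732,770.3183…
Balance at month 10: $1,732,770.3183… × (1 + 0.014)^5 = $1,857,508.3514…
After $480,000.00 payment: $1,857,508.3514… − $480,000.00 = $1,377,508.3514…
Balance at month 12: $1,377,508.3514… × (1 + 0.014)^2 = $1,416,348.5768…
Penalty: 12 × 1% × $2,400,000.00 = $288,000.00
Final settlement = outstanding balance + penalty = $1,416,348.5768… + $288,000.00 = $1,704,348.58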